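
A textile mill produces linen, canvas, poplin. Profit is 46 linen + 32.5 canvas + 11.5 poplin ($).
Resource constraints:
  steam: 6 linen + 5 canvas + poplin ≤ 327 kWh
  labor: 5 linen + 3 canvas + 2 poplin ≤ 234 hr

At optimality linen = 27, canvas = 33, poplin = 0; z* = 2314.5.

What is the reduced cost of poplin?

Check each constraint at x*: steam 327/327 (tight); labor 234/234 (tight).
From A_Bᵀ y = c: 6·y_steam + 5·y_labor = 46; 5·y_steam + 3·y_labor = 32.5.
→ y_steam = 3.5 and y_labor = 5.
Reduced cost of poplin: c₃ − yᵀa₃ = 11.5 − (3.5·1 + 5·2) = 11.5 − 13.5 = -2.

-2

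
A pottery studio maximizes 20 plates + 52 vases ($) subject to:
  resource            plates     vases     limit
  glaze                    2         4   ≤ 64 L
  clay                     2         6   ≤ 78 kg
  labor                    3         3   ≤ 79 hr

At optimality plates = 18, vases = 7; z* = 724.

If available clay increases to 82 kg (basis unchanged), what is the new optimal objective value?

748

At the optimum: glaze uses 64 of 64 (binding); clay uses 78 of 78 (binding); labor uses 75 of 79 (slack = 4).
By complementary slackness, y = 0 for the non-binding constraint.
Dual feasibility on the basic columns requires 2·y_glaze + 2·y_clay = 20, 4·y_glaze + 6·y_clay = 52.
This yields shadow prices y_glaze = 4, y_clay = 6.
Δz = y_clay·Δb = 6 × (4) = 24, so new z* = 724 + 24 = 748.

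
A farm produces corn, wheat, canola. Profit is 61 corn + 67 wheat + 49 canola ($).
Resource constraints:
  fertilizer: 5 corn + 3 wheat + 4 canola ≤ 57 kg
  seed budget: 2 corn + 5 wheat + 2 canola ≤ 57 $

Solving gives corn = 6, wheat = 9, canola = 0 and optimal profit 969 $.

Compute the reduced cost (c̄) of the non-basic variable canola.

-3

Check each constraint at x*: fertilizer 57/57 (tight); seed budget 57/57 (tight).
Dual feasibility on the basic columns requires 5·y_fertilizer + 2·y_seed budget = 61, 3·y_fertilizer + 5·y_seed budget = 67.
→ y_fertilizer = 9 and y_seed budget = 8.
Reduced cost of canola: c₃ − yᵀa₃ = 49 − (9·4 + 8·2) = 49 − 52 = -3.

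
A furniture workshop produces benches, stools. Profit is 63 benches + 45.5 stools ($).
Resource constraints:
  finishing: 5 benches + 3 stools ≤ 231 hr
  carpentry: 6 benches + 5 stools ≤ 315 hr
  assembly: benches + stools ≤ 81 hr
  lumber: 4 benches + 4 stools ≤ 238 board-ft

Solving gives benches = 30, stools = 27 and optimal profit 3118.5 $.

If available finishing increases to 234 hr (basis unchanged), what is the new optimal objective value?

At the optimum: finishing uses 231 of 231 (binding); carpentry uses 315 of 315 (binding); assembly uses 57 of 81 (slack = 24); lumber uses 228 of 238 (slack = 10).
By complementary slackness, y = 0 for the non-binding constraints.
Dual feasibility on the basic columns requires 5·y_finishing + 6·y_carpentry = 63, 3·y_finishing + 5·y_carpentry = 45.5.
This yields shadow prices y_finishing = 6, y_carpentry = 5.5.
Δz = y_finishing·Δb = 6 × (3) = 18, so new z* = 3118.5 + 18 = 3136.5.

3136.5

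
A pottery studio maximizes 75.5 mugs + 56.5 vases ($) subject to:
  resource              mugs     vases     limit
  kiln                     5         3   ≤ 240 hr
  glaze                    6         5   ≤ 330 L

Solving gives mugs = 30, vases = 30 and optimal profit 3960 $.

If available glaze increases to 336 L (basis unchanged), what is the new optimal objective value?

Check each constraint at x*: kiln 240/240 (tight); glaze 330/330 (tight).
The binding rows give the dual system: 5·y_kiln + 6·y_glaze = 75.5 and 3·y_kiln + 5·y_glaze = 56.5.
Solving: y_kiln = 5.5, y_glaze = 8.
Δz = y_glaze·Δb = 8 × (6) = 48, so new z* = 3960 + 48 = 4008.

4008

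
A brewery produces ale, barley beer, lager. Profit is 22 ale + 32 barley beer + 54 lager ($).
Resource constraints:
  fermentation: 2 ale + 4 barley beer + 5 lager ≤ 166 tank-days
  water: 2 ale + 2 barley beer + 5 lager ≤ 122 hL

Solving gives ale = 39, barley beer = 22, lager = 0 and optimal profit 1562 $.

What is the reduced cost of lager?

At the optimum: fermentation uses 166 of 166 (binding); water uses 122 of 122 (binding).
From A_Bᵀ y = c: 2·y_fermentation + 2·y_water = 22; 4·y_fermentation + 2·y_water = 32.
Solving: y_fermentation = 5, y_water = 6.
Reduced cost of lager: c₃ − yᵀa₃ = 54 − (5·5 + 6·5) = 54 − 55 = -1.

-1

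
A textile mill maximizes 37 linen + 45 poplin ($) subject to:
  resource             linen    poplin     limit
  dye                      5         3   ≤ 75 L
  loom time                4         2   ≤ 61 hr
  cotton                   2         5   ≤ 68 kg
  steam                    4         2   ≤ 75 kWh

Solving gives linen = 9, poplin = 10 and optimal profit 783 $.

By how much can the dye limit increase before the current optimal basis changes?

5.9375

Binding constraints: dye, cotton. The basis is B = [[5,3],[2,5]] with det 19.
Per unit increase in dye, x* moves by d = (0.2632, -0.1053).
The basis stays optimal until loom time becomes binding; allowable increase = 5.9375 L.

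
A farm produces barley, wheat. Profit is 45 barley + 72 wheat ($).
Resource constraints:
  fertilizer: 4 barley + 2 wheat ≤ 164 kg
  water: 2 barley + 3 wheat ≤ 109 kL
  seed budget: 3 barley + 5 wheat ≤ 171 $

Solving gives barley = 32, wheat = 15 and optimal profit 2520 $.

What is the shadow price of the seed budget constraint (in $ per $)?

9

Binding: water and seed budget. Non-binding: fertilizer (6 unused).
Since fertilizer is not tight, its dual is 0.
From A_Bᵀ y = c: 2·y_water + 3·y_seed budget = 45; 3·y_water + 5·y_seed budget = 72.
→ y_water = 9 and y_seed budget = 9.
Shadow price of seed budget = 9.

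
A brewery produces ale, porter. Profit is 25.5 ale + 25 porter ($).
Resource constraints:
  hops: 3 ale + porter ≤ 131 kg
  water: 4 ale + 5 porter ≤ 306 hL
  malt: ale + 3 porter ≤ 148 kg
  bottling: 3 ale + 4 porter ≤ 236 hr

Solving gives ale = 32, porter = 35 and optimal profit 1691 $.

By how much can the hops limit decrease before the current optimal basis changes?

Binding constraints: hops, bottling. The basis is B = [[3,1],[3,4]] with det 9.
Per unit decrease in hops, x* moves by d = (-0.4444, 0.3333).
The basis stays optimal until malt becomes binding; allowable decrease = 19.8 kg.

19.8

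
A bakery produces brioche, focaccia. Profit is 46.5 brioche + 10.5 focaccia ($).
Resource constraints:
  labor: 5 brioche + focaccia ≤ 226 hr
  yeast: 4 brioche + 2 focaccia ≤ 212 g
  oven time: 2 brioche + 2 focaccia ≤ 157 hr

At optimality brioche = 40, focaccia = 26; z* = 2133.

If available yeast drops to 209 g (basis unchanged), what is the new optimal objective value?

2130

Check each constraint at x*: labor 226/226 (tight); yeast 212/212 (tight); oven time 132/157 (slack 25).
Slack constraints have shadow price 0 (complementary slackness).
The binding rows give the dual system: 5·y_labor + 4·y_yeast = 46.5 and 1·y_labor + 2·y_yeast = 10.5.
Solving: y_labor = 8.5, y_yeast = 1.
Δz = y_yeast·Δb = 1 × (-3) = -3, so new z* = 2133 − 3 = 2130.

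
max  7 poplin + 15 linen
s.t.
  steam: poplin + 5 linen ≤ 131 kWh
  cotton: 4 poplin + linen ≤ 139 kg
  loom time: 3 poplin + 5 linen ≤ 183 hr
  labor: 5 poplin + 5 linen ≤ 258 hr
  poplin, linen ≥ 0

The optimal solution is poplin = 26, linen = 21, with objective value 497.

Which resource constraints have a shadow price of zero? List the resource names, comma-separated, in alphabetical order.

cotton, labor

steam: 131/131 (binding)
cotton: 125/139 (slack 14)
loom time: 183/183 (binding)
labor: 235/258 (slack 23)
By complementary slackness, a constraint with positive slack has shadow price 0 → cotton, labor.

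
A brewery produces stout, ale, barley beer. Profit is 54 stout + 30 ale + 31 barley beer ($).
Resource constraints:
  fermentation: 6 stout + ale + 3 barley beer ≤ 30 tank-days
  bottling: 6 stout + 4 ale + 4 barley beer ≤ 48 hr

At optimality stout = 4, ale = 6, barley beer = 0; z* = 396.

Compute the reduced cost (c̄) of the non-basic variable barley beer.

Check each constraint at x*: fermentation 30/30 (tight); bottling 48/48 (tight).
Dual feasibility on the basic columns requires 6·y_fermentation + 6·y_bottling = 54, 1·y_fermentation + 4·y_bottling = 30.
Solving: y_fermentation = 2, y_bottling = 7.
Reduced cost of barley beer: c₃ − yᵀa₃ = 31 − (2·3 + 7·4) = 31 − 34 = -3.

-3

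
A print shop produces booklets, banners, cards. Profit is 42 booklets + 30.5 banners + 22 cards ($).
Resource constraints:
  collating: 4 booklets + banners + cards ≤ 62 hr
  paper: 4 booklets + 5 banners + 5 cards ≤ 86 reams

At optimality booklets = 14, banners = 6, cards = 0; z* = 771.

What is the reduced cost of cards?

Check each constraint at x*: collating 62/62 (tight); paper 86/86 (tight).
Dual feasibility on the basic columns requires 4·y_collating + 4·y_paper = 42, 1·y_collating + 5·y_paper = 30.5.
→ y_collating = 5.5 and y_paper = 5.
Reduced cost of cards: c₃ − yᵀa₃ = 22 − (5.5·1 + 5·5) = 22 − 30.5 = -8.5.

-8.5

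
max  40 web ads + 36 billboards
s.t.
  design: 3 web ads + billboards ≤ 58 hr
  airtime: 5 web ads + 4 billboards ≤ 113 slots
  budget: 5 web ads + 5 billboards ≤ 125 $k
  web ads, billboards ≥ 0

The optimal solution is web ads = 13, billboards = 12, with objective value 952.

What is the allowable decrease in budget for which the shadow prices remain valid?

5

Binding constraints: airtime, budget. The basis is B = [[5,4],[5,5]] with det 5.
Per unit decrease in budget, x* moves by d = (0.8, -1).
The basis stays optimal until design becomes binding; allowable decrease = 5 $k.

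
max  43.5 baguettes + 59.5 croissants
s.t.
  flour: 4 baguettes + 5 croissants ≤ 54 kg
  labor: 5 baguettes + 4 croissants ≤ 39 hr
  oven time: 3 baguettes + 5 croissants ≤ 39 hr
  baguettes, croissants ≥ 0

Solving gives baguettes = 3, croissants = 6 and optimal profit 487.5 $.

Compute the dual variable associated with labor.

At the optimum: flour uses 42 of 54 (slack = 12); labor uses 39 of 39 (binding); oven time uses 39 of 39 (binding).
Slack constraints have shadow price 0 (complementary slackness).
Dual feasibility on the basic columns requires 5·y_labor + 3·y_oven time = 43.5, 4·y_labor + 5·y_oven time = 59.5.
→ y_labor = 3 and y_oven time = 9.5.
Shadow price of labor = 3.

3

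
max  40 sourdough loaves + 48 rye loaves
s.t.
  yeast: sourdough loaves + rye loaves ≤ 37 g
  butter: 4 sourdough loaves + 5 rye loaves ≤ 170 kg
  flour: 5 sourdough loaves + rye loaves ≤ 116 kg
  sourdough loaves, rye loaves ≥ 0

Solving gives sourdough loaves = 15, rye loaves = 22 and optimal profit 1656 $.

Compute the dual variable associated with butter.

Check each constraint at x*: yeast 37/37 (tight); butter 170/170 (tight); flour 97/116 (slack 19).
Since flour is not tight, its dual is 0.
From A_Bᵀ y = c: 1·y_yeast + 4·y_butter = 40; 1·y_yeast + 5·y_butter = 48.
→ y_yeast = 8 and y_butter = 8.
Shadow price of butter = 8.

8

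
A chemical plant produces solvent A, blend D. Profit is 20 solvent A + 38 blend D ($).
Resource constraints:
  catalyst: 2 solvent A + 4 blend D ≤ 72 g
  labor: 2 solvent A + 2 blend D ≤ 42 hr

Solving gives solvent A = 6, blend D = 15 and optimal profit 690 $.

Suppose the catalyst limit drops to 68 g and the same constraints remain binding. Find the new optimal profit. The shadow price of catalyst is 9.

Δb = -4, so new z* = 690 + (9)·(-4) = 690 − 36 = 654.

654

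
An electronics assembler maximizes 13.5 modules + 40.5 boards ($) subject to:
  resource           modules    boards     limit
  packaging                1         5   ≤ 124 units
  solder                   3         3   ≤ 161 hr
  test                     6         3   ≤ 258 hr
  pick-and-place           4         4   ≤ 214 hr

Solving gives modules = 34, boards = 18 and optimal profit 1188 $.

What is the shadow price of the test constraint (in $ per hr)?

1

Check each constraint at x*: packaging 124/124 (tight); solder 156/161 (slack 5); test 258/258 (tight); pick-and-place 208/214 (slack 6).
Since solder, pick-and-place are not tight, their duals are 0.
The binding rows give the dual system: 1·y_packaging + 6·y_test = 13.5 and 5·y_packaging + 3·y_test = 40.5.
This yields shadow prices y_packaging = 7.5, y_test = 1.
Shadow price of test = 1.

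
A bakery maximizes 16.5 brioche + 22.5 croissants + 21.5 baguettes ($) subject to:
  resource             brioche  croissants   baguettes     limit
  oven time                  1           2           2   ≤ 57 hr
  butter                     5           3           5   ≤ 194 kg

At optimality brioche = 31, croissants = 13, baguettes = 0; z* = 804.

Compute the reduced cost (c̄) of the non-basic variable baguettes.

-4

At the optimum: oven time uses 57 of 57 (binding); butter uses 194 of 194 (binding).
The binding rows give the dual system: 1·y_oven time + 5·y_butter = 16.5 and 2·y_oven time + 3·y_butter = 22.5.
This yields shadow prices y_oven time = 9, y_butter = 1.5.
Reduced cost of baguettes: c₃ − yᵀa₃ = 21.5 − (9·2 + 1.5·5) = 21.5 − 25.5 = -4.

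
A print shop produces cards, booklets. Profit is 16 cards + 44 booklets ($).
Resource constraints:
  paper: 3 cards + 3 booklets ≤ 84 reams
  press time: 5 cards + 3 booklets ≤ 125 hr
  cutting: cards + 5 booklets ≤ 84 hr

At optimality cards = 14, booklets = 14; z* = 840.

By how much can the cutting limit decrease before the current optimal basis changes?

Binding constraints: paper, cutting. The basis is B = [[3,3],[1,5]] with det 12.
Per unit decrease in cutting, x* moves by d = (0.25, -0.25).
The basis stays optimal until press time becomes binding; allowable decrease = 26 hr.

26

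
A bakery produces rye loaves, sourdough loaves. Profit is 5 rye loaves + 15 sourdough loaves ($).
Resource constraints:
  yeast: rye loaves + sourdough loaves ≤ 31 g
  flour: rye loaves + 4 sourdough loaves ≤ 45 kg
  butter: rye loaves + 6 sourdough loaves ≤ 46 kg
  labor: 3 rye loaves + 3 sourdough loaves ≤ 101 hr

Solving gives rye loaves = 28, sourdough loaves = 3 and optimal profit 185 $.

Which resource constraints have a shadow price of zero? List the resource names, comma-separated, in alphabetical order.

yeast: 31/31 (binding)
flour: 40/45 (slack 5)
butter: 46/46 (binding)
labor: 93/101 (slack 8)
By complementary slackness, a constraint with positive slack has shadow price 0 → flour, labor.

flour, labor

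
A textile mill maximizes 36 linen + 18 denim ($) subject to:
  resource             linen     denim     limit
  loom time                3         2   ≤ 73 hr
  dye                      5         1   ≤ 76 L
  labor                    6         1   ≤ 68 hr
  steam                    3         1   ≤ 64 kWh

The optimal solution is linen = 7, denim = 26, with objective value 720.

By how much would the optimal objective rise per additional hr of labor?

At the optimum: loom time uses 73 of 73 (binding); dye uses 61 of 76 (slack = 15); labor uses 68 of 68 (binding); steam uses 47 of 64 (slack = 17).
Slack constraints have shadow price 0 (complementary slackness).
From A_Bᵀ y = c: 3·y_loom time + 6·y_labor = 36; 2·y_loom time + 1·y_labor = 18.
Solving: y_loom time = 8, y_labor = 2.
Shadow price of labor = 2.

2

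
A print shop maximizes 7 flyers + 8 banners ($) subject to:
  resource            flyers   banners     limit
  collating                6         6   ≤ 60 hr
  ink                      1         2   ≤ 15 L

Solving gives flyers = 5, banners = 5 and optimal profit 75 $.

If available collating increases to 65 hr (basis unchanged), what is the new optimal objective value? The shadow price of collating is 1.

80

Δb = 5, so new z* = 75 + (1)·(5) = 75 + 5 = 80.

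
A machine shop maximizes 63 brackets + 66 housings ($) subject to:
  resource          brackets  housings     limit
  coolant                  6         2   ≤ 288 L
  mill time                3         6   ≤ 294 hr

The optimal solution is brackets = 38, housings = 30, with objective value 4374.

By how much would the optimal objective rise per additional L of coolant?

Check each constraint at x*: coolant 288/288 (tight); mill time 294/294 (tight).
Dual feasibility on the basic columns requires 6·y_coolant + 3·y_mill time = 63, 2·y_coolant + 6·y_mill time = 66.
This yields shadow prices y_coolant = 6, y_mill time = 9.
Shadow price of coolant = 6.

6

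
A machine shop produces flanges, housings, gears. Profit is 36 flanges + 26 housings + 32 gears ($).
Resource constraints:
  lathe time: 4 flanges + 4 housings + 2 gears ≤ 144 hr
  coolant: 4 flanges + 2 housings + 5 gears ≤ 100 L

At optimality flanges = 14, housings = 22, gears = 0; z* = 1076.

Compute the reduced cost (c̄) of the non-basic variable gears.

Check each constraint at x*: lathe time 144/144 (tight); coolant 100/100 (tight).
The binding rows give the dual system: 4·y_lathe time + 4·y_coolant = 36 and 4·y_lathe time + 2·y_coolant = 26.
This yields shadow prices y_lathe time = 4, y_coolant = 5.
Reduced cost of gears: c₃ − yᵀa₃ = 32 − (4·2 + 5·5) = 32 − 33 = -1.

-1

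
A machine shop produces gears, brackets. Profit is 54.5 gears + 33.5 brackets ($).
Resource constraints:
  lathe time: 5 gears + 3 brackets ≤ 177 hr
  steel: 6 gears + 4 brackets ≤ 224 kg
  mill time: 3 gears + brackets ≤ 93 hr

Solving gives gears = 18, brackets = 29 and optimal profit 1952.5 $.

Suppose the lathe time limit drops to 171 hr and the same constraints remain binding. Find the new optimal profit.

Binding: lathe time and steel. Non-binding: mill time (10 unused).
Slack constraints have shadow price 0 (complementary slackness).
From A_Bᵀ y = c: 5·y_lathe time + 6·y_steel = 54.5; 3·y_lathe time + 4·y_steel = 33.5.
Solving: y_lathe time = 8.5, y_steel = 2.
Δz = y_lathe time·Δb = 8.5 × (-6) = -51, so new z* = 1952.5 − 51 = 1901.5.

1901.5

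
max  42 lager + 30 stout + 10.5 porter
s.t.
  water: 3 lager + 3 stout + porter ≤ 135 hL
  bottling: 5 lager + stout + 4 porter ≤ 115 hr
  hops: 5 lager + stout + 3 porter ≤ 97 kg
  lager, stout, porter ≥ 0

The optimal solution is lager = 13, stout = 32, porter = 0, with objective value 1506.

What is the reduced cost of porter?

Check each constraint at x*: water 135/135 (tight); bottling 97/115 (slack 18); hops 97/97 (tight).
Since bottling is not tight, its dual is 0.
From A_Bᵀ y = c: 3·y_water + 5·y_hops = 42; 3·y_water + 1·y_hops = 30.
This yields shadow prices y_water = 9, y_hops = 3.
Reduced cost of porter: c₃ − yᵀa₃ = 10.5 − (9·1 + 3·3) = 10.5 − 18 = -7.5.

-7.5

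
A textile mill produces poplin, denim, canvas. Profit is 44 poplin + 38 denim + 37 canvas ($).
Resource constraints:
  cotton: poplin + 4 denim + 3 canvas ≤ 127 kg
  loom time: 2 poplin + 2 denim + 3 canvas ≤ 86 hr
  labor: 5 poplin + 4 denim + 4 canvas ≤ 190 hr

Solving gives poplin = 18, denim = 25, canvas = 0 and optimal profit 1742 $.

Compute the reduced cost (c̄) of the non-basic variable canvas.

-8

Binding: loom time and labor. Non-binding: cotton (9 unused).
Since cotton is not tight, its dual is 0.
The binding rows give the dual system: 2·y_loom time + 5·y_labor = 44 and 2·y_loom time + 4·y_labor = 38.
Solving: y_loom time = 7, y_labor = 6.
Reduced cost of canvas: c₃ − yᵀa₃ = 37 − (7·3 + 6·4) = 37 − 45 = -8.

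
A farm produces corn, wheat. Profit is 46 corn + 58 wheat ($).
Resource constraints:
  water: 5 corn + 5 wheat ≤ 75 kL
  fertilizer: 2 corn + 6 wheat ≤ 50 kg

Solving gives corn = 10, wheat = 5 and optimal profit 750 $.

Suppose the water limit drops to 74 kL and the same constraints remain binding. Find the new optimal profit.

742

Both water and fertilizer are binding at x*.
Dual feasibility on the basic columns requires 5·y_water + 2·y_fertilizer = 46, 5·y_water + 6·y_fertilizer = 58.
→ y_water = 8 and y_fertilizer = 3.
Δz = y_water·Δb = 8 × (-1) = -8, so new z* = 750 − 8 = 742.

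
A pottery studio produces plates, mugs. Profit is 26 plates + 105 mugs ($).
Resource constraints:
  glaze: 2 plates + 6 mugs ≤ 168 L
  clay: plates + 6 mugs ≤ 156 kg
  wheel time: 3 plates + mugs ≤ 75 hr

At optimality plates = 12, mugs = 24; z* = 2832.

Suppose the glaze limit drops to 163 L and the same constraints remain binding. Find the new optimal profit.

Check each constraint at x*: glaze 168/168 (tight); clay 156/156 (tight); wheel time 60/75 (slack 15).
By complementary slackness, y = 0 for the non-binding constraint.
The binding rows give the dual system: 2·y_glaze + 1·y_clay = 26 and 6·y_glaze + 6·y_clay = 105.
Solving: y_glaze = 8.5, y_clay = 9.
Δz = y_glaze·Δb = 8.5 × (-5) = -42.5, so new z* = 2832 − 42.5 = 2789.5.

2789.5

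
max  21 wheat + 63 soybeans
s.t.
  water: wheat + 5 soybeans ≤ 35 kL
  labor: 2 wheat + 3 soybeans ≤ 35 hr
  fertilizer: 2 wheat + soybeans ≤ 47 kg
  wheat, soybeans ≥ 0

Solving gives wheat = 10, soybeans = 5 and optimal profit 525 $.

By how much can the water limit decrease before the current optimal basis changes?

Binding constraints: water, labor. The basis is B = [[1,5],[2,3]] with det -7.
Per unit decrease in water, x* moves by d = (0.4286, -0.2857).
The basis stays optimal until soybeans reaches 0; allowable decrease = 17.5 kL.

17.5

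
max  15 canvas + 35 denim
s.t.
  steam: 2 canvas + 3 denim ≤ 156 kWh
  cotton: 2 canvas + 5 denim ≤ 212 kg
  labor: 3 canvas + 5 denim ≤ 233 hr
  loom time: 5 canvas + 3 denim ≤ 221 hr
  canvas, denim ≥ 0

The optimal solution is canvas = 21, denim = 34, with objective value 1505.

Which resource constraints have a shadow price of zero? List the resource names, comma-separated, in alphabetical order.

steam: 144/156 (slack 12)
cotton: 212/212 (binding)
labor: 233/233 (binding)
loom time: 207/221 (slack 14)
By complementary slackness, a constraint with positive slack has shadow price 0 → loom time, steam.

loom time, steam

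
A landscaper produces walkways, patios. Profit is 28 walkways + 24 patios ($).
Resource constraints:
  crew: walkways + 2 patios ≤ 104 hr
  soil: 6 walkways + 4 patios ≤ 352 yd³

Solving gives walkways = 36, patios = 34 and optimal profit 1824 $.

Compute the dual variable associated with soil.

4

Check each constraint at x*: crew 104/104 (tight); soil 352/352 (tight).
Dual feasibility on the basic columns requires 1·y_crew + 6·y_soil = 28, 2·y_crew + 4·y_soil = 24.
→ y_crew = 4 and y_soil = 4.
Shadow price of soil = 4.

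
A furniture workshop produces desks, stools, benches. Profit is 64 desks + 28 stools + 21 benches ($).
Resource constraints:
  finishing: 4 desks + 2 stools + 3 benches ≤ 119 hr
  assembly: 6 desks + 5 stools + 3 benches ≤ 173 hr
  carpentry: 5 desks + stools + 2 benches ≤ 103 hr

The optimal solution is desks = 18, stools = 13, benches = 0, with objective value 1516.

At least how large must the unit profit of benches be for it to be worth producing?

Check each constraint at x*: finishing 98/119 (slack 21); assembly 173/173 (tight); carpentry 103/103 (tight).
By complementary slackness, y = 0 for the non-binding constraint.
Dual feasibility on the basic columns requires 6·y_assembly + 5·y_carpentry = 64, 5·y_assembly + 1·y_carpentry = 28.
This yields shadow prices y_assembly = 4, y_carpentry = 8.
benches enters the basis when its profit ≥ yᵀa₃ = 4·3 + 8·2 = 28.

28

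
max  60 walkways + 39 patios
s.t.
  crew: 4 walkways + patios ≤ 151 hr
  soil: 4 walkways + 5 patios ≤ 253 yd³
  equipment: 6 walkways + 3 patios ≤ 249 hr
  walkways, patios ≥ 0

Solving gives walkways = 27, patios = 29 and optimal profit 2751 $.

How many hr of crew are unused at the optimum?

14

crew used = 4·27 + 1·29 = 137; slack = 151 − 137 = 14.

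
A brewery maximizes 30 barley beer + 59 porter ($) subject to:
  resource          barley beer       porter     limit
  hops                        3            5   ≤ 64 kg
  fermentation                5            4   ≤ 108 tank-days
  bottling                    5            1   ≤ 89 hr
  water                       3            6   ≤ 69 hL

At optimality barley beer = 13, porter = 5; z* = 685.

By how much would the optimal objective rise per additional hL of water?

9

Binding: hops and water. Non-binding: fermentation (23 unused), bottling (19 unused).
By complementary slackness, y = 0 for the non-binding constraints.
The binding rows give the dual system: 3·y_hops + 3·y_water = 30 and 5·y_hops + 6·y_water = 59.
This yields shadow prices y_hops = 1, y_water = 9.
Shadow price of water = 9.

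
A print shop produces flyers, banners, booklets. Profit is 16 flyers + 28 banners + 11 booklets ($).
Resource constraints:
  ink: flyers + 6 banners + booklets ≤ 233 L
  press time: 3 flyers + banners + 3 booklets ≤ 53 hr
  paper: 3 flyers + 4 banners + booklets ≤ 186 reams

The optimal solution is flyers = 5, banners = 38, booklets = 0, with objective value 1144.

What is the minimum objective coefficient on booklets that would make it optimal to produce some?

16

Check each constraint at x*: ink 233/233 (tight); press time 53/53 (tight); paper 167/186 (slack 19).
By complementary slackness, y = 0 for the non-binding constraint.
From A_Bᵀ y = c: 1·y_ink + 3·y_press time = 16; 6·y_ink + 1·y_press time = 28.
→ y_ink = 4 and y_press time = 4.
booklets enters the basis when its profit ≥ yᵀa₃ = 4·1 + 4·3 = 16.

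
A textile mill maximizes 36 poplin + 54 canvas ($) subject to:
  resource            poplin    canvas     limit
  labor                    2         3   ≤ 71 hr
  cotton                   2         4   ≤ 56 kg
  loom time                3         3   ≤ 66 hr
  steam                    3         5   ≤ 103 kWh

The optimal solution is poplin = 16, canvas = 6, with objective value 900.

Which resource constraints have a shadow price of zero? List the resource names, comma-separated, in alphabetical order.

labor: 50/71 (slack 21)
cotton: 56/56 (binding)
loom time: 66/66 (binding)
steam: 78/103 (slack 25)
By complementary slackness, a constraint with positive slack has shadow price 0 → labor, steam.

labor, steam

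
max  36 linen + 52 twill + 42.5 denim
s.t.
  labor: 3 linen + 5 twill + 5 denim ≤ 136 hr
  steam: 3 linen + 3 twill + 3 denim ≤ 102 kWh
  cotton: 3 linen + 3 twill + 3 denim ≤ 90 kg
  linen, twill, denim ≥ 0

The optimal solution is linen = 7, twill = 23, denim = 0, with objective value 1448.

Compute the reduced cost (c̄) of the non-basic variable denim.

At the optimum: labor uses 136 of 136 (binding); steam uses 90 of 102 (slack = 12); cotton uses 90 of 90 (binding).
Slack constraints have shadow price 0 (complementary slackness).
The binding rows give the dual system: 3·y_labor + 3·y_cotton = 36 and 5·y_labor + 3·y_cotton = 52.
→ y_labor = 8 and y_cotton = 4.
Reduced cost of denim: c₃ − yᵀa₃ = 42.5 − (8·5 + 4·3) = 42.5 − 52 = -9.5.

-9.5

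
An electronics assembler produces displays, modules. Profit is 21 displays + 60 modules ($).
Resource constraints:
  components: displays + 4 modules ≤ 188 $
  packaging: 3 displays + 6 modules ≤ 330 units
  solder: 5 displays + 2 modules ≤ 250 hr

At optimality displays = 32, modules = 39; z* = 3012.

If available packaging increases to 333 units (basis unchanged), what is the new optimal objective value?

Check each constraint at x*: components 188/188 (tight); packaging 330/330 (tight); solder 238/250 (slack 12).
By complementary slackness, y = 0 for the non-binding constraint.
Dual feasibility on the basic columns requires 1·y_components + 3·y_packaging = 21, 4·y_components + 6·y_packaging = 60.
Solving: y_components = 9, y_packaging = 4.
Δz = y_packaging·Δb = 4 × (3) = 12, so new z* = 3012 + 12 = 3024.

3024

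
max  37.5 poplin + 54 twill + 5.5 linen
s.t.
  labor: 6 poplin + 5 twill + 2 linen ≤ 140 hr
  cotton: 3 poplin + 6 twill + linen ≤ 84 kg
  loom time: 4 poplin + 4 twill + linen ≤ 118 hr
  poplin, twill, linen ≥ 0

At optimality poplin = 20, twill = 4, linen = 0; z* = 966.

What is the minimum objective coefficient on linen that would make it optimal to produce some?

Binding: labor and cotton. Non-binding: loom time (22 unused).
By complementary slackness, y = 0 for the non-binding constraint.
Dual feasibility on the basic columns requires 6·y_labor + 3·y_cotton = 37.5, 5·y_labor + 6·y_cotton = 54.
This yields shadow prices y_labor = 3, y_cotton = 6.5.
linen enters the basis when its profit ≥ yᵀa₃ = 3·2 + 6.5·1 = 12.5.

12.5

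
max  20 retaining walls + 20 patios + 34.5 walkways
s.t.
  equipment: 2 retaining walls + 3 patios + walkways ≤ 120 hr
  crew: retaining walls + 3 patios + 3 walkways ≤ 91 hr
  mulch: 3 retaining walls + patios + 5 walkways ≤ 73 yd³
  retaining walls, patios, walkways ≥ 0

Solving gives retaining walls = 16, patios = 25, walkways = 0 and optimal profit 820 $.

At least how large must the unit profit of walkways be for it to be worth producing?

Binding: crew and mulch. Non-binding: equipment (13 unused).
Since equipment is not tight, its dual is 0.
The binding rows give the dual system: 1·y_crew + 3·y_mulch = 20 and 3·y_crew + 1·y_mulch = 20.
→ y_crew = 5 and y_mulch = 5.
walkways enters the basis when its profit ≥ yᵀa₃ = 5·3 + 5·5 = 40.

40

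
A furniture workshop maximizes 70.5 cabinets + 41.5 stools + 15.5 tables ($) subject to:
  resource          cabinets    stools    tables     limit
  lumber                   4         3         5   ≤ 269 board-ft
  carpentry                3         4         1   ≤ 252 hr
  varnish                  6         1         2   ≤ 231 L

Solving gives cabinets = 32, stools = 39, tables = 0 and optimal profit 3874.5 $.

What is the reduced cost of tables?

-8

At the optimum: lumber uses 245 of 269 (slack = 24); carpentry uses 252 of 252 (binding); varnish uses 231 of 231 (binding).
Since lumber is not tight, its dual is 0.
From A_Bᵀ y = c: 3·y_carpentry + 6·y_varnish = 70.5; 4·y_carpentry + 1·y_varnish = 41.5.
This yields shadow prices y_carpentry = 8.5, y_varnish = 7.5.
Reduced cost of tables: c₃ − yᵀa₃ = 15.5 − (8.5·1 + 7.5·2) = 15.5 − 23.5 = -8.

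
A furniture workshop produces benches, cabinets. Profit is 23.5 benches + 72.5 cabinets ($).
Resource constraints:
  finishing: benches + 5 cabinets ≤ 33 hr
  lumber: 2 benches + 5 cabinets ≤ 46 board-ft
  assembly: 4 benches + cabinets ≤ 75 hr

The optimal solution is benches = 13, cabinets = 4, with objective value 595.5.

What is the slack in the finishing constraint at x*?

finishing used = 1·13 + 5·4 = 33; slack = 33 − 33 = 0.

0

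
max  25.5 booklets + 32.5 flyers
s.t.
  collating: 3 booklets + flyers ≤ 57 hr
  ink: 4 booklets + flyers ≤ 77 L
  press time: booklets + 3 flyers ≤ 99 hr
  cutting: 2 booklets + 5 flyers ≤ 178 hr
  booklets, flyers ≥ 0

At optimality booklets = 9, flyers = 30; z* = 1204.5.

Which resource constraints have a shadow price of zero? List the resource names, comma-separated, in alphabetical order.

cutting, ink

collating: 57/57 (binding)
ink: 66/77 (slack 11)
press time: 99/99 (binding)
cutting: 168/178 (slack 10)
By complementary slackness, a constraint with positive slack has shadow price 0 → cutting, ink.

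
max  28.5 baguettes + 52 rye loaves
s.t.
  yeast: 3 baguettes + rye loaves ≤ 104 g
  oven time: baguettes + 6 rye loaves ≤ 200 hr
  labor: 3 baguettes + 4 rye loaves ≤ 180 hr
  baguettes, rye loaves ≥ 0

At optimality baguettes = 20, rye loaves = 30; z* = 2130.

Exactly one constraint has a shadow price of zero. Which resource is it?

yeast: 90/104 (slack 14)
oven time: 200/200 (binding)
labor: 180/180 (binding)
By complementary slackness, a constraint with positive slack has shadow price 0 → yeast.

yeast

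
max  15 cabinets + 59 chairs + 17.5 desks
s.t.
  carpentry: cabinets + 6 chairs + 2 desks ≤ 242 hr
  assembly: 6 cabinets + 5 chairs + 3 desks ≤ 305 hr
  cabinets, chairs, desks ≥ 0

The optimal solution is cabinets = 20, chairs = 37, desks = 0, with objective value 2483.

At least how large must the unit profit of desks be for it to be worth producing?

21

Check each constraint at x*: carpentry 242/242 (tight); assembly 305/305 (tight).
The binding rows give the dual system: 1·y_carpentry + 6·y_assembly = 15 and 6·y_carpentry + 5·y_assembly = 59.
→ y_carpentry = 9 and y_assembly = 1.
desks enters the basis when its profit ≥ yᵀa₃ = 9·2 + 1·3 = 21.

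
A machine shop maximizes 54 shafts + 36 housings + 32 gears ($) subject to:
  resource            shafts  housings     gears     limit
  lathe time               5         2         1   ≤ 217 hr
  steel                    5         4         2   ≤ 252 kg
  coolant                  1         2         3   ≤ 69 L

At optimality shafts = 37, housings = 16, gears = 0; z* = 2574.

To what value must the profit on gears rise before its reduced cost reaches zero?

36

At the optimum: lathe time uses 217 of 217 (binding); steel uses 249 of 252 (slack = 3); coolant uses 69 of 69 (binding).
Since steel is not tight, its dual is 0.
From A_Bᵀ y = c: 5·y_lathe time + 1·y_coolant = 54; 2·y_lathe time + 2·y_coolant = 36.
This yields shadow prices y_lathe time = 9, y_coolant = 9.
gears enters the basis when its profit ≥ yᵀa₃ = 9·1 + 9·3 = 36.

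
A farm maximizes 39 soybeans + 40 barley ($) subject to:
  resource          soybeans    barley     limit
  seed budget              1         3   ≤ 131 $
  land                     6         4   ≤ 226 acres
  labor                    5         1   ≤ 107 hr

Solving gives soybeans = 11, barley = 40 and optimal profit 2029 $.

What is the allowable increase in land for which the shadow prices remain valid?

Binding constraints: seed budget, land. The basis is B = [[1,3],[6,4]] with det -14.
Per unit increase in land, x* moves by d = (0.2143, -0.0714).
The basis stays optimal until labor becomes binding; allowable increase = 12 acres.

12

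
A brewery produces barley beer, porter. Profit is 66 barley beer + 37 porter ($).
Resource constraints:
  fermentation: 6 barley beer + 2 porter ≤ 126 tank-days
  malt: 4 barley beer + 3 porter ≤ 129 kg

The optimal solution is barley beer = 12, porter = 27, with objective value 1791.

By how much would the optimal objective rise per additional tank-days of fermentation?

5

At the optimum: fermentation uses 126 of 126 (binding); malt uses 129 of 129 (binding).
From A_Bᵀ y = c: 6·y_fermentation + 4·y_malt = 66; 2·y_fermentation + 3·y_malt = 37.
Solving: y_fermentation = 5, y_malt = 9.
Shadow price of fermentation = 5.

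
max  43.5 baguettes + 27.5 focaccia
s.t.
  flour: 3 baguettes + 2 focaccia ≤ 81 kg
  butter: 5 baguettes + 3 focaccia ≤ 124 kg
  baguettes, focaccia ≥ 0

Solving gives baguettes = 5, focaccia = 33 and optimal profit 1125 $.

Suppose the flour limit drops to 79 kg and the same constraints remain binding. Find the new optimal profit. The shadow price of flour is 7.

1111

Δb = -2, so new z* = 1125 + (7)·(-2) = 1125 − 14 = 1111.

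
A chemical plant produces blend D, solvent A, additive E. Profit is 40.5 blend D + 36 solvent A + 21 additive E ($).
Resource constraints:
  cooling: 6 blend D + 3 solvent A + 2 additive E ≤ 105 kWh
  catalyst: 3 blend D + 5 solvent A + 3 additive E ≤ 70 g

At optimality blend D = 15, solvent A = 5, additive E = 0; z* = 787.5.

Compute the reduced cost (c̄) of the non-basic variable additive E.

-1.5

Both cooling and catalyst are binding at x*.
Dual feasibility on the basic columns requires 6·y_cooling + 3·y_catalyst = 40.5, 3·y_cooling + 5·y_catalyst = 36.
This yields shadow prices y_cooling = 4.5, y_catalyst = 4.5.
Reduced cost of additive E: c₃ − yᵀa₃ = 21 − (4.5·2 + 4.5·3) = 21 − 22.5 = -1.5.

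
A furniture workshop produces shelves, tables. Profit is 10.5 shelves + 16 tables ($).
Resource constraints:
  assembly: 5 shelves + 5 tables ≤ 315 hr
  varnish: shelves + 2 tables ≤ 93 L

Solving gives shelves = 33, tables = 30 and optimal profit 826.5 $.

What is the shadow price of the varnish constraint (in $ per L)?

At the optimum: assembly uses 315 of 315 (binding); varnish uses 93 of 93 (binding).
From A_Bᵀ y = c: 5·y_assembly + 1·y_varnish = 10.5; 5·y_assembly + 2·y_varnish = 16.
→ y_assembly = 1 and y_varnish = 5.5.
Shadow price of varnish = 5.5.

5.5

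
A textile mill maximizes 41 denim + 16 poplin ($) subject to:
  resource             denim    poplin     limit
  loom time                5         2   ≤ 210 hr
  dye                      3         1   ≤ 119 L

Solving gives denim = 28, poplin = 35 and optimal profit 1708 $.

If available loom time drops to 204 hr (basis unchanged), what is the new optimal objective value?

1666

Check each constraint at x*: loom time 210/210 (tight); dye 119/119 (tight).
Dual feasibility on the basic columns requires 5·y_loom time + 3·y_dye = 41, 2·y_loom time + 1·y_dye = 16.
This yields shadow prices y_loom time = 7, y_dye = 2.
Δz = y_loom time·Δb = 7 × (-6) = -42, so new z* = 1708 − 42 = 1666.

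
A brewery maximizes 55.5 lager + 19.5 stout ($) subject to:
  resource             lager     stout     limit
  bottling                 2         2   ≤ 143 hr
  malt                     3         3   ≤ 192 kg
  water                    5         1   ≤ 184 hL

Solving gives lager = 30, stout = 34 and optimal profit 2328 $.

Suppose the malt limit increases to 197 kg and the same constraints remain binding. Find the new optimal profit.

Check each constraint at x*: bottling 128/143 (slack 15); malt 192/192 (tight); water 184/184 (tight).
Slack constraints have shadow price 0 (complementary slackness).
Dual feasibility on the basic columns requires 3·y_malt + 5·y_water = 55.5, 3·y_malt + 1·y_water = 19.5.
Solving: y_malt = 3.5, y_water = 9.
Δz = y_malt·Δb = 3.5 × (5) = 17.5, so new z* = 2328 + 17.5 = 2345.5.

2345.5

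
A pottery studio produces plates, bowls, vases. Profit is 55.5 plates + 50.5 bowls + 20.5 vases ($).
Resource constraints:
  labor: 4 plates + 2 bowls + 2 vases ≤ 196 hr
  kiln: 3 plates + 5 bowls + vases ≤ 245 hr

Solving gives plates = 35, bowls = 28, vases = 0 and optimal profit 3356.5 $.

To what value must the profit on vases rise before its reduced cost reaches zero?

Both labor and kiln are binding at x*.
From A_Bᵀ y = c: 4·y_labor + 3·y_kiln = 55.5; 2·y_labor + 5·y_kiln = 50.5.
→ y_labor = 9 and y_kiln = 6.5.
vases enters the basis when its profit ≥ yᵀa₃ = 9·2 + 6.5·1 = 24.5.

24.5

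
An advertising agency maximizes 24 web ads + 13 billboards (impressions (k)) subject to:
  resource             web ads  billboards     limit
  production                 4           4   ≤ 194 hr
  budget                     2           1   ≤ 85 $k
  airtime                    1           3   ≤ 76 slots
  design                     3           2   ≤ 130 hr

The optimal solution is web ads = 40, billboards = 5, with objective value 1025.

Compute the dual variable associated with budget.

9

Check each constraint at x*: production 180/194 (slack 14); budget 85/85 (tight); airtime 55/76 (slack 21); design 130/130 (tight).
Since production, airtime are not tight, their duals are 0.
From A_Bᵀ y = c: 2·y_budget + 3·y_design = 24; 1·y_budget + 2·y_design = 13.
Solving: y_budget = 9, y_design = 2.
Shadow price of budget = 9.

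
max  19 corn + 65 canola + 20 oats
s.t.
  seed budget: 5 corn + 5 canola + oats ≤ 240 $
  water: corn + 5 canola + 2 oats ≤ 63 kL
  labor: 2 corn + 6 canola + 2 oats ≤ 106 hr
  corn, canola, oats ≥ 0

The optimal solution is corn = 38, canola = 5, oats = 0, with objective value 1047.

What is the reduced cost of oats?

Binding: water and labor. Non-binding: seed budget (25 unused).
Slack constraints have shadow price 0 (complementary slackness).
From A_Bᵀ y = c: 1·y_water + 2·y_labor = 19; 5·y_water + 6·y_labor = 65.
→ y_water = 4 and y_labor = 7.5.
Reduced cost of oats: c₃ − yᵀa₃ = 20 − (4·2 + 7.5·2) = 20 − 23 = -3.

-3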